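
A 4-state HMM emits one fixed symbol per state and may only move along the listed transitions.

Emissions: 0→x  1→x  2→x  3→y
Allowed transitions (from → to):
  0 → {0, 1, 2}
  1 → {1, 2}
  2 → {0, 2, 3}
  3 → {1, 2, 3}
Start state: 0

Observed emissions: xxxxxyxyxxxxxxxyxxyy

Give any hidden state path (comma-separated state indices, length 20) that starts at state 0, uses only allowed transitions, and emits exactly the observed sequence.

0,1,1,1,2,3,2,3,1,1,2,0,1,2,2,3,1,2,3,3

  0: obs=x cand={0,1,2} pick 0 [start]
  1: obs=x cand={0,1,2} pick 1 [0->1 ok]
  2: obs=x cand={0,1,2} pick 1 [1->1 ok]
  3: obs=x cand={0,1,2} pick 1 [1->1 ok]
  4: obs=x cand={0,1,2} pick 2 [1->2 ok]
  5: obs=y cand={3} pick 3 [2->3 ok]
  6: obs=x cand={0,1,2} pick 2 [3->2 ok]
  7: obs=y cand={3} pick 3 [2->3 ok]
  8: obs=x cand={0,1,2} pick 1 [3->1 ok]
  9: obs=x cand={0,1,2} pick 1 [1->1 ok]
  10: obs=x cand={0,1,2} pick 2 [1->2 ok]
  11: obs=x cand={0,1,2} pick 0 [2->0 ok]
  12: obs=x cand={0,1,2} pick 1 [0->1 ok]
  13: obs=x cand={0,1,2} pick 2 [1->2 ok]
  14: obs=x cand={0,1,2} pick 2 [2->2 ok]
  15: obs=y cand={3} pick 3 [2->3 ok]
  16: obs=x cand={0,1,2} pick 1 [3->1 ok]
  17: obs=x cand={0,1,2} pick 2 [1->2 ok]
  18: obs=y cand={3} pick 3 [2->3 ok]
  19: obs=y cand={3} pick 3 [3->3 ok]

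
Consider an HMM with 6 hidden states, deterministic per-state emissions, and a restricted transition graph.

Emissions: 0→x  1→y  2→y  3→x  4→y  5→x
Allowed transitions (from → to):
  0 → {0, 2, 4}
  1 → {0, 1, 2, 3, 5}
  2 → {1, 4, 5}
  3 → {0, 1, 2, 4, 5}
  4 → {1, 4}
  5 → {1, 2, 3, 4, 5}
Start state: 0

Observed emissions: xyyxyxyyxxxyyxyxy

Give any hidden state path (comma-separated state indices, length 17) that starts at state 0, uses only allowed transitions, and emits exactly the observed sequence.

  0: obs=x cand={0,3,5} pick 0 [start]
  1: obs=y cand={1,2,4} pick 2 [0->2 ok]
  2: obs=y cand={1,2,4} pick 1 [2->1 ok]
  3: obs=x cand={0,3,5} pick 3 [1->3 ok]
  4: obs=y cand={1,2,4} pick 1 [3->1 ok]
  5: obs=x cand={0,3,5} pick 5 [1->5 ok]
  6: obs=y cand={1,2,4} pick 1 [5->1 ok]
  7: obs=y cand={1,2,4} pick 1 [1->1 ok]
  8: obs=x cand={0,3,5} pick 5 [1->5 ok]
  9: obs=x cand={0,3,5} pick 5 [5->5 ok]
  10: obs=x cand={0,3,5} pick 5 [5->5 ok]
  11: obs=y cand={1,2,4} pick 2 [5->2 ok]
  12: obs=y cand={1,2,4} pick 1 [2->1 ok]
  13: obs=x cand={0,3,5} pick 3 [1->3 ok]
  14: obs=y cand={1,2,4} pick 1 [3->1 ok]
  15: obs=x cand={0,3,5} pick 5 [1->5 ok]
  16: obs=y cand={1,2,4} pick 2 [5->2 ok]

0,2,1,3,1,5,1,1,5,5,5,2,1,3,1,5,2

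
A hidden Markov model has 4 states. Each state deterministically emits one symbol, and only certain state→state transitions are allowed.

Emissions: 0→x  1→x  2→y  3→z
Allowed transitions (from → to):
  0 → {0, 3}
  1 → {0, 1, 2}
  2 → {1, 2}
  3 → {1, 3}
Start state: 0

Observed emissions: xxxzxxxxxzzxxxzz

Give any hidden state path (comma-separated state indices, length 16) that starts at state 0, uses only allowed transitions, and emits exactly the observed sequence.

  0: obs=x cand={0,1} pick 0 [start]
  1: obs=x cand={0,1} pick 0 [0->0 ok]
  2: obs=x cand={0,1} pick 0 [0->0 ok]
  3: obs=z cand={3} pick 3 [0->3 ok]
  4: obs=x cand={0,1} pick 1 [3->1 ok]
  5: obs=x cand={0,1} pick 1 [1->1 ok]
  6: obs=x cand={0,1} pick 1 [1->1 ok]
  7: obs=x cand={0,1} pick 0 [1->0 ok]
  8: obs=x cand={0,1} pick 0 [0->0 ok]
  9: obs=z cand={3} pick 3 [0->3 ok]
  10: obs=z cand={3} pick 3 [3->3 ok]
  11: obs=x cand={0,1} pick 1 [3->1 ok]
  12: obs=x cand={0,1} pick 1 [1->1 ok]
  13: obs=x cand={0,1} pick 0 [1->0 ok]
  14: obs=z cand={3} pick 3 [0->3 ok]
  15: obs=z cand={3} pick 3 [3->3 ok]

0,0,0,3,1,1,1,0,0,3,3,1,1,0,3,3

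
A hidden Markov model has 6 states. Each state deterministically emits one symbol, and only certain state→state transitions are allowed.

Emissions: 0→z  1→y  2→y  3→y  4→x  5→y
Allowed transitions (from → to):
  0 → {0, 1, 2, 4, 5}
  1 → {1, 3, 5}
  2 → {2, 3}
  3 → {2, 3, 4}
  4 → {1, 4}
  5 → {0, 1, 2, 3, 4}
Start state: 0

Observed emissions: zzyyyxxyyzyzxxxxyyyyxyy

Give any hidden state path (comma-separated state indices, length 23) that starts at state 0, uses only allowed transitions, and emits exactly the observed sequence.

  t0 'z' -> {0}, take 0 (start)
  t1 'z' -> {0}, take 0 (0->0 ok)
  t2 'y' -> {1,2,3,5}, take 1 (0->1 ok)
  t3 'y' -> {1,2,3,5}, take 1 (1->1 ok)
  t4 'y' -> {1,2,3,5}, take 3 (1->3 ok)
  t5 'x' -> {4}, take 4 (3->4 ok)
  t6 'x' -> {4}, take 4 (4->4 ok)
  t7 'y' -> {1,2,3,5}, take 1 (4->1 ok)
  t8 'y' -> {1,2,3,5}, take 5 (1->5 ok)
  t9 'z' -> {0}, take 0 (5->0 ok)
  t10 'y' -> {1,2,3,5}, take 5 (0->5 ok)
  t11 'z' -> {0}, take 0 (5->0 ok)
  t12 'x' -> {4}, take 4 (0->4 ok)
  t13 'x' -> {4}, take 4 (4->4 ok)
  t14 'x' -> {4}, take 4 (4->4 ok)
  t15 'x' -> {4}, take 4 (4->4 ok)
  t16 'y' -> {1,2,3,5}, take 1 (4->1 ok)
  t17 'y' -> {1,2,3,5}, take 1 (1->1 ok)
  t18 'y' -> {1,2,3,5}, take 3 (1->3 ok)
  t19 'y' -> {1,2,3,5}, take 3 (3->3 ok)
  t20 'x' -> {4}, take 4 (3->4 ok)
  t21 'y' -> {1,2,3,5}, take 1 (4->1 ok)
  t22 'y' -> {1,2,3,5}, take 1 (1->1 ok)

0,0,1,1,3,4,4,1,5,0,5,0,4,4,4,4,1,1,3,3,4,1,1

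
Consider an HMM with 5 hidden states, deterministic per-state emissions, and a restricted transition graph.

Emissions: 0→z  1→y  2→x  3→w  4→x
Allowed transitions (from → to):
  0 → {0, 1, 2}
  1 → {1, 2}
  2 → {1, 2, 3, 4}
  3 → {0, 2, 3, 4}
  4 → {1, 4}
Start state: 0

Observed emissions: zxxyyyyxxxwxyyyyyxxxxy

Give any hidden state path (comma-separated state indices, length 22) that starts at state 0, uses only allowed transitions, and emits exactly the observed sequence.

  t0 'z' -> {0}, take 0 (start)
  t1 'x' -> {2,4}, take 2 (0->2 ok)
  t2 'x' -> {2,4}, take 4 (2->4 ok)
  t3 'y' -> {1}, take 1 (4->1 ok)
  t4 'y' -> {1}, take 1 (1->1 ok)
  t5 'y' -> {1}, take 1 (1->1 ok)
  t6 'y' -> {1}, take 1 (1->1 ok)
  t7 'x' -> {2,4}, take 2 (1->2 ok)
  t8 'x' -> {2,4}, take 2 (2->2 ok)
  t9 'x' -> {2,4}, take 2 (2->2 ok)
  t10 'w' -> {3}, take 3 (2->3 ok)
  t11 'x' -> {2,4}, take 4 (3->4 ok)
  t12 'y' -> {1}, take 1 (4->1 ok)
  t13 'y' -> {1}, take 1 (1->1 ok)
  t14 'y' -> {1}, take 1 (1->1 ok)
  t15 'y' -> {1}, take 1 (1->1 ok)
  t16 'y' -> {1}, take 1 (1->1 ok)
  t17 'x' -> {2,4}, take 2 (1->2 ok)
  t18 'x' -> {2,4}, take 2 (2->2 ok)
  t19 'x' -> {2,4}, take 2 (2->2 ok)
  t20 'x' -> {2,4}, take 2 (2->2 ok)
  t21 'y' -> {1}, take 1 (2->1 ok)

0,2,4,1,1,1,1,2,2,2,3,4,1,1,1,1,1,2,2,2,2,1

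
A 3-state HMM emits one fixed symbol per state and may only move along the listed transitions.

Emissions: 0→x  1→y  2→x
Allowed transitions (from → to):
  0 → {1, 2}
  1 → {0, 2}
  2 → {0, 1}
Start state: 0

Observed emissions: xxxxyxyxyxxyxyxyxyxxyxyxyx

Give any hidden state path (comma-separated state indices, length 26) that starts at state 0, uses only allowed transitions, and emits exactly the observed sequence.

0,2,0,2,1,2,1,0,1,2,0,1,2,1,2,1,0,1,2,0,1,0,1,0,1,0

  t0 'x' -> {0,2}, take 0 (start)
  t1 'x' -> {0,2}, take 2 (0->2 ok)
  t2 'x' -> {0,2}, take 0 (2->0 ok)
  t3 'x' -> {0,2}, take 2 (0->2 ok)
  t4 'y' -> {1}, take 1 (2->1 ok)
  t5 'x' -> {0,2}, take 2 (1->2 ok)
  t6 'y' -> {1}, take 1 (2->1 ok)
  t7 'x' -> {0,2}, take 0 (1->0 ok)
  t8 'y' -> {1}, take 1 (0->1 ok)
  t9 'x' -> {0,2}, take 2 (1->2 ok)
  t10 'x' -> {0,2}, take 0 (2->0 ok)
  t11 'y' -> {1}, take 1 (0->1 ok)
  t12 'x' -> {0,2}, take 2 (1->2 ok)
  t13 'y' -> {1}, take 1 (2->1 ok)
  t14 'x' -> {0,2}, take 2 (1->2 ok)
  t15 'y' -> {1}, take 1 (2->1 ok)
  t16 'x' -> {0,2}, take 0 (1->0 ok)
  t17 'y' -> {1}, take 1 (0->1 ok)
  t18 'x' -> {0,2}, take 2 (1->2 ok)
  t19 'x' -> {0,2}, take 0 (2->0 ok)
  t20 'y' -> {1}, take 1 (0->1 ok)
  t21 'x' -> {0,2}, take 0 (1->0 ok)
  t22 'y' -> {1}, take 1 (0->1 ok)
  t23 'x' -> {0,2}, take 0 (1->0 ok)
  t24 'y' -> {1}, take 1 (0->1 ok)
  t25 'x' -> {0,2}, take 0 (1->0 ok)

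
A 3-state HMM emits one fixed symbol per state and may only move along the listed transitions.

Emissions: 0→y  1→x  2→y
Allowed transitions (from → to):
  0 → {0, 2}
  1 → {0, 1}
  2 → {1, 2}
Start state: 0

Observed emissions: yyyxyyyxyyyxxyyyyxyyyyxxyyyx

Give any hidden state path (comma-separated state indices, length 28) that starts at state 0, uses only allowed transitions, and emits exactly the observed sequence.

0,0,2,1,0,0,2,1,0,2,2,1,1,0,0,2,2,1,0,0,0,2,1,1,0,2,2,1

  pos 0: y in {0,2}, choose 0; start
  pos 1: y in {0,2}, choose 0; 0->0 ok
  pos 2: y in {0,2}, choose 2; 0->2 ok
  pos 3: x in {1}, choose 1; 2->1 ok
  pos 4: y in {0,2}, choose 0; 1->0 ok
  pos 5: y in {0,2}, choose 0; 0->0 ok
  pos 6: y in {0,2}, choose 2; 0->2 ok
  pos 7: x in {1}, choose 1; 2->1 ok
  pos 8: y in {0,2}, choose 0; 1->0 ok
  pos 9: y in {0,2}, choose 2; 0->2 ok
  pos 10: y in {0,2}, choose 2; 2->2 ok
  pos 11: x in {1}, choose 1; 2->1 ok
  pos 12: x in {1}, choose 1; 1->1 ok
  pos 13: y in {0,2}, choose 0; 1->0 ok
  pos 14: y in {0,2}, choose 0; 0->0 ok
  pos 15: y in {0,2}, choose 2; 0->2 ok
  pos 16: y in {0,2}, choose 2; 2->2 ok
  pos 17: x in {1}, choose 1; 2->1 ok
  pos 18: y in {0,2}, choose 0; 1->0 ok
  pos 19: y in {0,2}, choose 0; 0->0 ok
  pos 20: y in {0,2}, choose 0; 0->0 ok
  pos 21: y in {0,2}, choose 2; 0->2 ok
  pos 22: x in {1}, choose 1; 2->1 ok
  pos 23: x in {1}, choose 1; 1->1 ok
  pos 24: y in {0,2}, choose 0; 1->0 ok
  pos 25: y in {0,2}, choose 2; 0->2 ok
  pos 26: y in {0,2}, choose 2; 2->2 ok
  pos 27: x in {1}, choose 1; 2->1 ok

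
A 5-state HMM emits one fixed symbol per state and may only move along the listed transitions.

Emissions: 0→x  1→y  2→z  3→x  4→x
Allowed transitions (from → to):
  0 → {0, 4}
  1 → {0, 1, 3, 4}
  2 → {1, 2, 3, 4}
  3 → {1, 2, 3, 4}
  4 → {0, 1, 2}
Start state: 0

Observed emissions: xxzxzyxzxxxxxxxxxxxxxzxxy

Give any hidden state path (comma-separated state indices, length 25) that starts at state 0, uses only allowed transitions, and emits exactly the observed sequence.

0,4,2,4,2,1,4,2,4,0,0,0,0,0,4,0,0,4,0,0,4,2,3,4,1

  [0] x  {0,3,4}  => 0  start
  [1] x  {0,3,4}  => 4  0->4 ok
  [2] z  {2}  => 2  4->2 ok
  [3] x  {0,3,4}  => 4  2->4 ok
  [4] z  {2}  => 2  4->2 ok
  [5] y  {1}  => 1  2->1 ok
  [6] x  {0,3,4}  => 4  1->4 ok
  [7] z  {2}  => 2  4->2 ok
  [8] x  {0,3,4}  => 4  2->4 ok
  [9] x  {0,3,4}  => 0  4->0 ok
  [10] x  {0,3,4}  => 0  0->0 ok
  [11] x  {0,3,4}  => 0  0->0 ok
  [12] x  {0,3,4}  => 0  0->0 ok
  [13] x  {0,3,4}  => 0  0->0 ok
  [14] x  {0,3,4}  => 4  0->4 ok
  [15] x  {0,3,4}  => 0  4->0 ok
  [16] x  {0,3,4}  => 0  0->0 ok
  [17] x  {0,3,4}  => 4  0->4 ok
  [18] x  {0,3,4}  => 0  4->0 ok
  [19] x  {0,3,4}  => 0  0->0 ok
  [20] x  {0,3,4}  => 4  0->4 ok
  [21] z  {2}  => 2  4->2 ok
  [22] x  {0,3,4}  => 3  2->3 ok
  [23] x  {0,3,4}  => 4  3->4 ok
  [24] y  {1}  => 1  4->1 ok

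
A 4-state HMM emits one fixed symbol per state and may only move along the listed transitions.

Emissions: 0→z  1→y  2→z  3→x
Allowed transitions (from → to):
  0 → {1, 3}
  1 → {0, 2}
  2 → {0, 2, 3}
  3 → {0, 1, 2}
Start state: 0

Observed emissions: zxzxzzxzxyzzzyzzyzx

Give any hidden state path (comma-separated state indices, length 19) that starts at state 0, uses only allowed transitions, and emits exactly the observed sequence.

0,3,2,3,2,0,3,2,3,1,2,2,0,1,2,0,1,0,3

  t0 'z' -> {0,2}, take 0 (start)
  t1 'x' -> {3}, take 3 (0->3 ok)
  t2 'z' -> {0,2}, take 2 (3->2 ok)
  t3 'x' -> {3}, take 3 (2->3 ok)
  t4 'z' -> {0,2}, take 2 (3->2 ok)
  t5 'z' -> {0,2}, take 0 (2->0 ok)
  t6 'x' -> {3}, take 3 (0->3 ok)
  t7 'z' -> {0,2}, take 2 (3->2 ok)
  t8 'x' -> {3}, take 3 (2->3 ok)
  t9 'y' -> {1}, take 1 (3->1 ok)
  t10 'z' -> {0,2}, take 2 (1->2 ok)
  t11 'z' -> {0,2}, take 2 (2->2 ok)
  t12 'z' -> {0,2}, take 0 (2->0 ok)
  t13 'y' -> {1}, take 1 (0->1 ok)
  t14 'z' -> {0,2}, take 2 (1->2 ok)
  t15 'z' -> {0,2}, take 0 (2->0 ok)
  t16 'y' -> {1}, take 1 (0->1 ok)
  t17 'z' -> {0,2}, take 0 (1->0 ok)
  t18 'x' -> {3}, take 3 (0->3 ok)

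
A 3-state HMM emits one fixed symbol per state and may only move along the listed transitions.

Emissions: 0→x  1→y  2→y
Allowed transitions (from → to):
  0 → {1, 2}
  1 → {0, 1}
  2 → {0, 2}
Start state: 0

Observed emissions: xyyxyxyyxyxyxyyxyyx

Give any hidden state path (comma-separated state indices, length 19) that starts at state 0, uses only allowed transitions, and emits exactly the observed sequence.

0,1,1,0,1,0,2,2,0,2,0,1,0,1,1,0,1,1,0

  [0] x  {0}  => 0  start
  [1] y  {1,2}  => 1  0->1 ok
  [2] y  {1,2}  => 1  1->1 ok
  [3] x  {0}  => 0  1->0 ok
  [4] y  {1,2}  => 1  0->1 ok
  [5] x  {0}  => 0  1->0 ok
  [6] y  {1,2}  => 2  0->2 ok
  [7] y  {1,2}  => 2  2->2 ok
  [8] x  {0}  => 0  2->0 ok
  [9] y  {1,2}  => 2  0->2 ok
  [10] x  {0}  => 0  2->0 ok
  [11] y  {1,2}  => 1  0->1 ok
  [12] x  {0}  => 0  1->0 ok
  [13] y  {1,2}  => 1  0->1 ok
  [14] y  {1,2}  => 1  1->1 ok
  [15] x  {0}  => 0  1->0 ok
  [16] y  {1,2}  => 1  0->1 ok
  [17] y  {1,2}  => 1  1->1 ok
  [18] x  {0}  => 0  1->0 ok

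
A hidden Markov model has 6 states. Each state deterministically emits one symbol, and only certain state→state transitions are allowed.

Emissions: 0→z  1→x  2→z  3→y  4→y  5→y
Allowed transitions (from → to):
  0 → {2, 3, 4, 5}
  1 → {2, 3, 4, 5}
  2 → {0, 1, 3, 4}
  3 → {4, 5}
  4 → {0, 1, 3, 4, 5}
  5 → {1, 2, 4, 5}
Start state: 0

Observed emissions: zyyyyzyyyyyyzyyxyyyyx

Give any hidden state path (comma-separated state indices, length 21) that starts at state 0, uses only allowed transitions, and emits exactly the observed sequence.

0,4,4,3,4,0,4,3,4,3,5,5,2,4,5,1,3,5,4,5,1

  pos 0: z in {0,2}, choose 0; start
  pos 1: y in {3,4,5}, choose 4; 0->4 ok
  pos 2: y in {3,4,5}, choose 4; 4->4 ok
  pos 3: y in {3,4,5}, choose 3; 4->3 ok
  pos 4: y in {3,4,5}, choose 4; 3->4 ok
  pos 5: z in {0,2}, choose 0; 4->0 ok
  pos 6: y in {3,4,5}, choose 4; 0->4 ok
  pos 7: y in {3,4,5}, choose 3; 4->3 ok
  pos 8: y in {3,4,5}, choose 4; 3->4 ok
  pos 9: y in {3,4,5}, choose 3; 4->3 ok
  pos 10: y in {3,4,5}, choose 5; 3->5 ok
  pos 11: y in {3,4,5}, choose 5; 5->5 ok
  pos 12: z in {0,2}, choose 2; 5->2 ok
  pos 13: y in {3,4,5}, choose 4; 2->4 ok
  pos 14: y in {3,4,5}, choose 5; 4->5 ok
  pos 15: x in {1}, choose 1; 5->1 ok
  pos 16: y in {3,4,5}, choose 3; 1->3 ok
  pos 17: y in {3,4,5}, choose 5; 3->5 ok
  pos 18: y in {3,4,5}, choose 4; 5->4 ok
  pos 19: y in {3,4,5}, choose 5; 4->5 ok
  pos 20: x in {1}, choose 1; 5->1 ok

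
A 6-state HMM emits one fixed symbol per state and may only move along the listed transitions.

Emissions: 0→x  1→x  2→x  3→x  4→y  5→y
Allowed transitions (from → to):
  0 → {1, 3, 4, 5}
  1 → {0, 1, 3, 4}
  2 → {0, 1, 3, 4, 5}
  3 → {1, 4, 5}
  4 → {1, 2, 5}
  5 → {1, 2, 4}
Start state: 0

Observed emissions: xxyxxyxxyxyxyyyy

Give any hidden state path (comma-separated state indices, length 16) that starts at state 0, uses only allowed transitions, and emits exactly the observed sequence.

  [0] x  {0,1,2,3}  => 0  start
  [1] x  {0,1,2,3}  => 3  0->3 ok
  [2] y  {4,5}  => 4  3->4 ok
  [3] x  {0,1,2,3}  => 2  4->2 ok
  [4] x  {0,1,2,3}  => 3  2->3 ok
  [5] y  {4,5}  => 4  3->4 ok
  [6] x  {0,1,2,3}  => 1  4->1 ok
  [7] x  {0,1,2,3}  => 0  1->0 ok
  [8] y  {4,5}  => 4  0->4 ok
  [9] x  {0,1,2,3}  => 1  4->1 ok
  [10] y  {4,5}  => 4  1->4 ok
  [11] x  {0,1,2,3}  => 2  4->2 ok
  [12] y  {4,5}  => 5  2->5 ok
  [13] y  {4,5}  => 4  5->4 ok
  [14] y  {4,5}  => 5  4->5 ok
  [15] y  {4,5}  => 4  5->4 ok

0,3,4,2,3,4,1,0,4,1,4,2,5,4,5,4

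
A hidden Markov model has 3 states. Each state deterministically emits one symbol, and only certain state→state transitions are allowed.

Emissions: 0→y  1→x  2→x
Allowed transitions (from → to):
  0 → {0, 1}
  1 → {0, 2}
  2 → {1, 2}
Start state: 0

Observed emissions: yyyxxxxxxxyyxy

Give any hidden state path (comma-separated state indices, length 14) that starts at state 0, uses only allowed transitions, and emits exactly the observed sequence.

  t0 'y' -> {0}, take 0 (start)
  t1 'y' -> {0}, take 0 (0->0 ok)
  t2 'y' -> {0}, take 0 (0->0 ok)
  t3 'x' -> {1,2}, take 1 (0->1 ok)
  t4 'x' -> {1,2}, take 2 (1->2 ok)
  t5 'x' -> {1,2}, take 1 (2->1 ok)
  t6 'x' -> {1,2}, take 2 (1->2 ok)
  t7 'x' -> {1,2}, take 2 (2->2 ok)
  t8 'x' -> {1,2}, take 2 (2->2 ok)
  t9 'x' -> {1,2}, take 1 (2->1 ok)
  t10 'y' -> {0}, take 0 (1->0 ok)
  t11 'y' -> {0}, take 0 (0->0 ok)
  t12 'x' -> {1,2}, take 1 (0->1 ok)
  t13 'y' -> {0}, take 0 (1->0 ok)

0,0,0,1,2,1,2,2,2,1,0,0,1,0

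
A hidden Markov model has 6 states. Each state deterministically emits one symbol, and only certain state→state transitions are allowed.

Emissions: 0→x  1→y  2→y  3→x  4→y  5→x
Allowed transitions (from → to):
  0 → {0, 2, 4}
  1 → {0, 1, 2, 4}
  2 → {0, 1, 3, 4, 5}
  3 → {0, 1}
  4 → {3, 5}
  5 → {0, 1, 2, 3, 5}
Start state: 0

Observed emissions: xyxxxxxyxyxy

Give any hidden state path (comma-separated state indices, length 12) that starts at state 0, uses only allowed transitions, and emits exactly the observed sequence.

0,4,5,3,0,0,0,2,0,2,0,4

  [0] x  {0,3,5}  => 0  start
  [1] y  {1,2,4}  => 4  0->4 ok
  [2] x  {0,3,5}  => 5  4->5 ok
  [3] x  {0,3,5}  => 3  5->3 ok
  [4] x  {0,3,5}  => 0  3->0 ok
  [5] x  {0,3,5}  => 0  0->0 ok
  [6] x  {0,3,5}  => 0  0->0 ok
  [7] y  {1,2,4}  => 2  0->2 ok
  [8] x  {0,3,5}  => 0  2->0 ok
  [9] y  {1,2,4}  => 2  0->2 ok
  [10] x  {0,3,5}  => 0  2->0 ok
  [11] y  {1,2,4}  => 4  0->4 ok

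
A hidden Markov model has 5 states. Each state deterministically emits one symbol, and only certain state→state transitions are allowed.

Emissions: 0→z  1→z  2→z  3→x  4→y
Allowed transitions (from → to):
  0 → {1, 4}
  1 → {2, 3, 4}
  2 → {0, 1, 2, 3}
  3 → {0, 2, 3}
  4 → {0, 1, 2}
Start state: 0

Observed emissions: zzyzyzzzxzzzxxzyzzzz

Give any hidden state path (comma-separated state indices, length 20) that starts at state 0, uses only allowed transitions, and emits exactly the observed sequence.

0,1,4,0,4,1,2,2,3,2,2,1,3,3,0,4,1,2,1,2

  [0] z  {0,1,2}  => 0  start
  [1] z  {0,1,2}  => 1  0->1 ok
  [2] y  {4}  => 4  1->4 ok
  [3] z  {0,1,2}  => 0  4->0 ok
  [4] y  {4}  => 4  0->4 ok
  [5] z  {0,1,2}  => 1  4->1 ok
  [6] z  {0,1,2}  => 2  1->2 ok
  [7] z  {0,1,2}  => 2  2->2 ok
  [8] x  {3}  => 3  2->3 ok
  [9] z  {0,1,2}  => 2  3->2 ok
  [10] z  {0,1,2}  => 2  2->2 ok
  [11] z  {0,1,2}  => 1  2->1 ok
  [12] x  {3}  => 3  1->3 ok
  [13] x  {3}  => 3  3->3 ok
  [14] z  {0,1,2}  => 0  3->0 ok
  [15] y  {4}  => 4  0->4 ok
  [16] z  {0,1,2}  => 1  4->1 ok
  [17] z  {0,1,2}  => 2  1->2 ok
  [18] z  {0,1,2}  => 1  2->1 ok
  [19] z  {0,1,2}  => 2  1->2 ok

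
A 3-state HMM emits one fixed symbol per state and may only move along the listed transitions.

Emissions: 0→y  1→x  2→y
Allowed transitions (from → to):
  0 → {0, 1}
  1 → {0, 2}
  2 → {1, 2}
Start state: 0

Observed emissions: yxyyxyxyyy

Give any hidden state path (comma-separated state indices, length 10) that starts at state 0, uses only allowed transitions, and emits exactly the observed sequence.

0,1,0,0,1,0,1,2,2,2

  0: obs=y cand={0,2} pick 0 [start]
  1: obs=x cand={1} pick 1 [0->1 ok]
  2: obs=y cand={0,2} pick 0 [1->0 ok]
  3: obs=y cand={0,2} pick 0 [0->0 ok]
  4: obs=x cand={1} pick 1 [0->1 ok]
  5: obs=y cand={0,2} pick 0 [1->0 ok]
  6: obs=x cand={1} pick 1 [0->1 ok]
  7: obs=y cand={0,2} pick 2 [1->2 ok]
  8: obs=y cand={0,2} pick 2 [2->2 ok]
  9: obs=y cand={0,2} pick 2 [2->2 ok]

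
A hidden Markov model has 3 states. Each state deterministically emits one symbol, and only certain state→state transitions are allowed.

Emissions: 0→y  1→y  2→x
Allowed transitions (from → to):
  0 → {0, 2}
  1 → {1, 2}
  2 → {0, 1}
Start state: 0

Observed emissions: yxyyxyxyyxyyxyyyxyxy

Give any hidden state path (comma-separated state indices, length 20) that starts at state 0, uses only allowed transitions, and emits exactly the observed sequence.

  pos 0: y in {0,1}, choose 0; start
  pos 1: x in {2}, choose 2; 0->2 ok
  pos 2: y in {0,1}, choose 0; 2->0 ok
  pos 3: y in {0,1}, choose 0; 0->0 ok
  pos 4: x in {2}, choose 2; 0->2 ok
  pos 5: y in {0,1}, choose 1; 2->1 ok
  pos 6: x in {2}, choose 2; 1->2 ok
  pos 7: y in {0,1}, choose 1; 2->1 ok
  pos 8: y in {0,1}, choose 1; 1->1 ok
  pos 9: x in {2}, choose 2; 1->2 ok
  pos 10: y in {0,1}, choose 0; 2->0 ok
  pos 11: y in {0,1}, choose 0; 0->0 ok
  pos 12: x in {2}, choose 2; 0->2 ok
  pos 13: y in {0,1}, choose 1; 2->1 ok
  pos 14: y in {0,1}, choose 1; 1->1 ok
  pos 15: y in {0,1}, choose 1; 1->1 ok
  pos 16: x in {2}, choose 2; 1->2 ok
  pos 17: y in {0,1}, choose 0; 2->0 ok
  pos 18: x in {2}, choose 2; 0->2 ok
  pos 19: y in {0,1}, choose 0; 2->0 ok

0,2,0,0,2,1,2,1,1,2,0,0,2,1,1,1,2,0,2,0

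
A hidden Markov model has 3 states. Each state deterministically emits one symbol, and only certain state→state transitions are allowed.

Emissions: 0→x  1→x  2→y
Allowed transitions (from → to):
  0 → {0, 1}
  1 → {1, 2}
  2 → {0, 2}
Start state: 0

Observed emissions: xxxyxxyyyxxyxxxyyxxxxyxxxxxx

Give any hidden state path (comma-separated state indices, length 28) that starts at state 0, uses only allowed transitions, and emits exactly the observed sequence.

  pos 0: x in {0,1}, choose 0; start
  pos 1: x in {0,1}, choose 0; 0->0 ok
  pos 2: x in {0,1}, choose 1; 0->1 ok
  pos 3: y in {2}, choose 2; 1->2 ok
  pos 4: x in {0,1}, choose 0; 2->0 ok
  pos 5: x in {0,1}, choose 1; 0->1 ok
  pos 6: y in {2}, choose 2; 1->2 ok
  pos 7: y in {2}, choose 2; 2->2 ok
  pos 8: y in {2}, choose 2; 2->2 ok
  pos 9: x in {0,1}, choose 0; 2->0 ok
  pos 10: x in {0,1}, choose 1; 0->1 ok
  pos 11: y in {2}, choose 2; 1->2 ok
  pos 12: x in {0,1}, choose 0; 2->0 ok
  pos 13: x in {0,1}, choose 0; 0->0 ok
  pos 14: x in {0,1}, choose 1; 0->1 ok
  pos 15: y in {2}, choose 2; 1->2 ok
  pos 16: y in {2}, choose 2; 2->2 ok
  pos 17: x in {0,1}, choose 0; 2->0 ok
  pos 18: x in {0,1}, choose 0; 0->0 ok
  pos 19: x in {0,1}, choose 1; 0->1 ok
  pos 20: x in {0,1}, choose 1; 1->1 ok
  pos 21: y in {2}, choose 2; 1->2 ok
  pos 22: x in {0,1}, choose 0; 2->0 ok
  pos 23: x in {0,1}, choose 0; 0->0 ok
  pos 24: x in {0,1}, choose 0; 0->0 ok
  pos 25: x in {0,1}, choose 1; 0->1 ok
  pos 26: x in {0,1}, choose 1; 1->1 ok
  pos 27: x in {0,1}, choose 1; 1->1 ok

0,0,1,2,0,1,2,2,2,0,1,2,0,0,1,2,2,0,0,1,1,2,0,0,0,1,1,1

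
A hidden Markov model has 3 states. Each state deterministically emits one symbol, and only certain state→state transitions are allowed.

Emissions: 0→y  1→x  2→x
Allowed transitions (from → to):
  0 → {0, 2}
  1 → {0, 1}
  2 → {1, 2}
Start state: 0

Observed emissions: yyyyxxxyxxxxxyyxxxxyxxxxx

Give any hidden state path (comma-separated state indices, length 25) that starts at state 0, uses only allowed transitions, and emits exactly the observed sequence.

0,0,0,0,2,2,1,0,2,2,1,1,1,0,0,2,2,1,1,0,2,2,2,1,1

  pos 0: y in {0}, choose 0; start
  pos 1: y in {0}, choose 0; 0->0 ok
  pos 2: y in {0}, choose 0; 0->0 ok
  pos 3: y in {0}, choose 0; 0->0 ok
  pos 4: x in {1,2}, choose 2; 0->2 ok
  pos 5: x in {1,2}, choose 2; 2->2 ok
  pos 6: x in {1,2}, choose 1; 2->1 ok
  pos 7: y in {0}, choose 0; 1->0 ok
  pos 8: x in {1,2}, choose 2; 0->2 ok
  pos 9: x in {1,2}, choose 2; 2->2 ok
  pos 10: x in {1,2}, choose 1; 2->1 ok
  pos 11: x in {1,2}, choose 1; 1->1 ok
  pos 12: x in {1,2}, choose 1; 1->1 ok
  pos 13: y in {0}, choose 0; 1->0 ok
  pos 14: y in {0}, choose 0; 0->0 ok
  pos 15: x in {1,2}, choose 2; 0->2 ok
  pos 16: x in {1,2}, choose 2; 2->2 ok
  pos 17: x in {1,2}, choose 1; 2->1 ok
  pos 18: x in {1,2}, choose 1; 1->1 ok
  pos 19: y in {0}, choose 0; 1->0 ok
  pos 20: x in {1,2}, choose 2; 0->2 ok
  pos 21: x in {1,2}, choose 2; 2->2 ok
  pos 22: x in {1,2}, choose 2; 2->2 ok
  pos 23: x in {1,2}, choose 1; 2->1 ok
  pos 24: x in {1,2}, choose 1; 1->1 ok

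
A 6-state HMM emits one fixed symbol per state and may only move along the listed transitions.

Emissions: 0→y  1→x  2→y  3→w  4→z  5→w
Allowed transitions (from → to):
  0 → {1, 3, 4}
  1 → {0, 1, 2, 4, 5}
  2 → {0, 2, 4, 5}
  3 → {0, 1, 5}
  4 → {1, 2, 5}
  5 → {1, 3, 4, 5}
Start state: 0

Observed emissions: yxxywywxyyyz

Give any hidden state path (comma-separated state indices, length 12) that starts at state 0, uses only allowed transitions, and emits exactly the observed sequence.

  t0 'y' -> {0,2}, take 0 (start)
  t1 'x' -> {1}, take 1 (0->1 ok)
  t2 'x' -> {1}, take 1 (1->1 ok)
  t3 'y' -> {0,2}, take 0 (1->0 ok)
  t4 'w' -> {3,5}, take 3 (0->3 ok)
  t5 'y' -> {0,2}, take 0 (3->0 ok)
  t6 'w' -> {3,5}, take 3 (0->3 ok)
  t7 'x' -> {1}, take 1 (3->1 ok)
  t8 'y' -> {0,2}, take 2 (1->2 ok)
  t9 'y' -> {0,2}, take 2 (2->2 ok)
  t10 'y' -> {0,2}, take 2 (2->2 ok)
  t11 'z' -> {4}, take 4 (2->4 ok)

0,1,1,0,3,0,3,1,2,2,2,4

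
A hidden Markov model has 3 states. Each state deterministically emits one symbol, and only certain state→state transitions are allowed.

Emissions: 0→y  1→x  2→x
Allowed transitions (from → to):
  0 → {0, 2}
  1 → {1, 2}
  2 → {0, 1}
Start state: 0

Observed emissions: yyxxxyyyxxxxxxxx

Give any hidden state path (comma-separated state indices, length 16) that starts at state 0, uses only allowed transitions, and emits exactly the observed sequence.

0,0,2,1,2,0,0,0,2,1,1,1,2,1,1,2

  [0] y  {0}  => 0  start
  [1] y  {0}  => 0  0->0 ok
  [2] x  {1,2}  => 2  0->2 ok
  [3] x  {1,2}  => 1  2->1 ok
  [4] x  {1,2}  => 2  1->2 ok
  [5] y  {0}  => 0  2->0 ok
  [6] y  {0}  => 0  0->0 ok
  [7] y  {0}  => 0  0->0 ok
  [8] x  {1,2}  => 2  0->2 ok
  [9] x  {1,2}  => 1  2->1 ok
  [10] x  {1,2}  => 1  1->1 ok
  [11] x  {1,2}  => 1  1->1 ok
  [12] x  {1,2}  => 2  1->2 ok
  [13] x  {1,2}  => 1  2->1 ok
  [14] x  {1,2}  => 1  1->1 ok
  [15] x  {1,2}  => 2  1->2 ok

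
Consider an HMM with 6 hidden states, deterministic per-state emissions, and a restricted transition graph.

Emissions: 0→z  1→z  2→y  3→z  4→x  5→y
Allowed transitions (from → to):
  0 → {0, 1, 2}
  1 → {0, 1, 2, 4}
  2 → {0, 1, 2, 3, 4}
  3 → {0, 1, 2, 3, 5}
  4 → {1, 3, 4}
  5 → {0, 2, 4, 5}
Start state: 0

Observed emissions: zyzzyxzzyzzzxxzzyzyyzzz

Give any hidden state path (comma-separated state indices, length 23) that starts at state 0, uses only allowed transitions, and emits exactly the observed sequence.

  0: obs=z cand={0,1,3} pick 0 [start]
  1: obs=y cand={2,5} pick 2 [0->2 ok]
  2: obs=z cand={0,1,3} pick 1 [2->1 ok]
  3: obs=z cand={0,1,3} pick 1 [1->1 ok]
  4: obs=y cand={2,5} pick 2 [1->2 ok]
  5: obs=x cand={4} pick 4 [2->4 ok]
  6: obs=z cand={0,1,3} pick 3 [4->3 ok]
  7: obs=z cand={0,1,3} pick 0 [3->0 ok]
  8: obs=y cand={2,5} pick 2 [0->2 ok]
  9: obs=z cand={0,1,3} pick 1 [2->1 ok]
  10: obs=z cand={0,1,3} pick 0 [1->0 ok]
  11: obs=z cand={0,1,3} pick 1 [0->1 ok]
  12: obs=x cand={4} pick 4 [1->4 ok]
  13: obs=x cand={4} pick 4 [4->4 ok]
  14: obs=z cand={0,1,3} pick 1 [4->1 ok]
  15: obs=z cand={0,1,3} pick 0 [1->0 ok]
  16: obs=y cand={2,5} pick 2 [0->2 ok]
  17: obs=z cand={0,1,3} pick 3 [2->3 ok]
  18: obs=y cand={2,5} pick 5 [3->5 ok]
  19: obs=y cand={2,5} pick 2 [5->2 ok]
  20: obs=z cand={0,1,3} pick 0 [2->0 ok]
  21: obs=z cand={0,1,3} pick 0 [0->0 ok]
  22: obs=z cand={0,1,3} pick 1 [0->1 ok]

0,2,1,1,2,4,3,0,2,1,0,1,4,4,1,0,2,3,5,2,0,0,1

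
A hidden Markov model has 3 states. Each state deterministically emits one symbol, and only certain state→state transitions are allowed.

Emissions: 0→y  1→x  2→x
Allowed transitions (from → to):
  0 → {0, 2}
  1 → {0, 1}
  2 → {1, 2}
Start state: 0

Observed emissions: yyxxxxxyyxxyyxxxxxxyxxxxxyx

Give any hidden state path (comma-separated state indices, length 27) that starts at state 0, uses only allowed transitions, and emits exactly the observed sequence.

  pos 0: y in {0}, choose 0; start
  pos 1: y in {0}, choose 0; 0->0 ok
  pos 2: x in {1,2}, choose 2; 0->2 ok
  pos 3: x in {1,2}, choose 2; 2->2 ok
  pos 4: x in {1,2}, choose 2; 2->2 ok
  pos 5: x in {1,2}, choose 1; 2->1 ok
  pos 6: x in {1,2}, choose 1; 1->1 ok
  pos 7: y in {0}, choose 0; 1->0 ok
  pos 8: y in {0}, choose 0; 0->0 ok
  pos 9: x in {1,2}, choose 2; 0->2 ok
  pos 10: x in {1,2}, choose 1; 2->1 ok
  pos 11: y in {0}, choose 0; 1->0 ok
  pos 12: y in {0}, choose 0; 0->0 ok
  pos 13: x in {1,2}, choose 2; 0->2 ok
  pos 14: x in {1,2}, choose 2; 2->2 ok
  pos 15: x in {1,2}, choose 2; 2->2 ok
  pos 16: x in {1,2}, choose 2; 2->2 ok
  pos 17: x in {1,2}, choose 2; 2->2 ok
  pos 18: x in {1,2}, choose 1; 2->1 ok
  pos 19: y in {0}, choose 0; 1->0 ok
  pos 20: x in {1,2}, choose 2; 0->2 ok
  pos 21: x in {1,2}, choose 1; 2->1 ok
  pos 22: x in {1,2}, choose 1; 1->1 ok
  pos 23: x in {1,2}, choose 1; 1->1 ok
  pos 24: x in {1,2}, choose 1; 1->1 ok
  pos 25: y in {0}, choose 0; 1->0 ok
  pos 26: x in {1,2}, choose 2; 0->2 ok

0,0,2,2,2,1,1,0,0,2,1,0,0,2,2,2,2,2,1,0,2,1,1,1,1,0,2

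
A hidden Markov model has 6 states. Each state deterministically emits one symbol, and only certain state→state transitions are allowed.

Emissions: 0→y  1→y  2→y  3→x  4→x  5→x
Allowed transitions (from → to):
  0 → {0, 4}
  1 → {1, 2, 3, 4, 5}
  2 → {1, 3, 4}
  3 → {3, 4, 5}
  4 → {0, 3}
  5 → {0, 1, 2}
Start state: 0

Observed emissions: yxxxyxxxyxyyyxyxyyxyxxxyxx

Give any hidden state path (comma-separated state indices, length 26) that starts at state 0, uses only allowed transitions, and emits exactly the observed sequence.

  0: obs=y cand={0,1,2} pick 0 [start]
  1: obs=x cand={3,4,5} pick 4 [0->4 ok]
  2: obs=x cand={3,4,5} pick 3 [4->3 ok]
  3: obs=x cand={3,4,5} pick 5 [3->5 ok]
  4: obs=y cand={0,1,2} pick 1 [5->1 ok]
  5: obs=x cand={3,4,5} pick 3 [1->3 ok]
  6: obs=x cand={3,4,5} pick 3 [3->3 ok]
  7: obs=x cand={3,4,5} pick 5 [3->5 ok]
  8: obs=y cand={0,1,2} pick 0 [5->0 ok]
  9: obs=x cand={3,4,5} pick 4 [0->4 ok]
  10: obs=y cand={0,1,2} pick 0 [4->0 ok]
  11: obs=y cand={0,1,2} pick 0 [0->0 ok]
  12: obs=y cand={0,1,2} pick 0 [0->0 ok]
  13: obs=x cand={3,4,5} pick 4 [0->4 ok]
  14: obs=y cand={0,1,2} pick 0 [4->0 ok]
  15: obs=x cand={3,4,5} pick 4 [0->4 ok]
  16: obs=y cand={0,1,2} pick 0 [4->0 ok]
  17: obs=y cand={0,1,2} pick 0 [0->0 ok]
  18: obs=x cand={3,4,5} pick 4 [0->4 ok]
  19: obs=y cand={0,1,2} pick 0 [4->0 ok]
  20: obs=x cand={3,4,5} pick 4 [0->4 ok]
  21: obs=x cand={3,4,5} pick 3 [4->3 ok]
  22: obs=x cand={3,4,5} pick 5 [3->5 ok]
  23: obs=y cand={0,1,2} pick 1 [5->1 ok]
  24: obs=x cand={3,4,5} pick 3 [1->3 ok]
  25: obs=x cand={3,4,5} pick 3 [3->3 ok]

0,4,3,5,1,3,3,5,0,4,0,0,0,4,0,4,0,0,4,0,4,3,5,1,3,3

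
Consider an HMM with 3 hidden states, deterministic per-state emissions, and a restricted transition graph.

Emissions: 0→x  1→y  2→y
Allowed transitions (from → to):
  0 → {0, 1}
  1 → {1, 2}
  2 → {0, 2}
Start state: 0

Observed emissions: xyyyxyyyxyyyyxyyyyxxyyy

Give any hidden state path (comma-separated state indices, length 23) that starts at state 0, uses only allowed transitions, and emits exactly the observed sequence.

0,1,1,2,0,1,1,2,0,1,2,2,2,0,1,2,2,2,0,0,1,1,1

  pos 0: x in {0}, choose 0; start
  pos 1: y in {1,2}, choose 1; 0->1 ok
  pos 2: y in {1,2}, choose 1; 1->1 ok
  pos 3: y in {1,2}, choose 2; 1->2 ok
  pos 4: x in {0}, choose 0; 2->0 ok
  pos 5: y in {1,2}, choose 1; 0->1 ok
  pos 6: y in {1,2}, choose 1; 1->1 ok
  pos 7: y in {1,2}, choose 2; 1->2 ok
  pos 8: x in {0}, choose 0; 2->0 ok
  pos 9: y in {1,2}, choose 1; 0->1 ok
  pos 10: y in {1,2}, choose 2; 1->2 ok
  pos 11: y in {1,2}, choose 2; 2->2 ok
  pos 12: y in {1,2}, choose 2; 2->2 ok
  pos 13: x in {0}, choose 0; 2->0 ok
  pos 14: y in {1,2}, choose 1; 0->1 ok
  pos 15: y in {1,2}, choose 2; 1->2 ok
  pos 16: y in {1,2}, choose 2; 2->2 ok
  pos 17: y in {1,2}, choose 2; 2->2 ok
  pos 18: x in {0}, choose 0; 2->0 ok
  pos 19: x in {0}, choose 0; 0->0 ok
  pos 20: y in {1,2}, choose 1; 0->1 ok
  pos 21: y in {1,2}, choose 1; 1->1 ok
  pos 22: y in {1,2}, choose 1; 1->1 ok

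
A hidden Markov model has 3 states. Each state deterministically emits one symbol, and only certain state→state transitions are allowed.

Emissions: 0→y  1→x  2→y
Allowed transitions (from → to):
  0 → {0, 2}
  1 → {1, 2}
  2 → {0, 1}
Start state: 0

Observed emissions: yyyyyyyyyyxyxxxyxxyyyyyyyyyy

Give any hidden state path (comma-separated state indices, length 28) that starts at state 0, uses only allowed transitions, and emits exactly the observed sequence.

  t0 'y' -> {0,2}, take 0 (start)
  t1 'y' -> {0,2}, take 2 (0->2 ok)
  t2 'y' -> {0,2}, take 0 (2->0 ok)
  t3 'y' -> {0,2}, take 2 (0->2 ok)
  t4 'y' -> {0,2}, take 0 (2->0 ok)
  t5 'y' -> {0,2}, take 0 (0->0 ok)
  t6 'y' -> {0,2}, take 0 (0->0 ok)
  t7 'y' -> {0,2}, take 0 (0->0 ok)
  t8 'y' -> {0,2}, take 0 (0->0 ok)
  t9 'y' -> {0,2}, take 2 (0->2 ok)
  t10 'x' -> {1}, take 1 (2->1 ok)
  t11 'y' -> {0,2}, take 2 (1->2 ok)
  t12 'x' -> {1}, take 1 (2->1 ok)
  t13 'x' -> {1}, take 1 (1->1 ok)
  t14 'x' -> {1}, take 1 (1->1 ok)
  t15 'y' -> {0,2}, take 2 (1->2 ok)
  t16 'x' -> {1}, take 1 (2->1 ok)
  t17 'x' -> {1}, take 1 (1->1 ok)
  t18 'y' -> {0,2}, take 2 (1->2 ok)
  t19 'y' -> {0,2}, take 0 (2->0 ok)
  t20 'y' -> {0,2}, take 0 (0->0 ok)
  t21 'y' -> {0,2}, take 2 (0->2 ok)
  t22 'y' -> {0,2}, take 0 (2->0 ok)
  t23 'y' -> {0,2}, take 2 (0->2 ok)
  t24 'y' -> {0,2}, take 0 (2->0 ok)
  t25 'y' -> {0,2}, take 0 (0->0 ok)
  t26 'y' -> {0,2}, take 0 (0->0 ok)
  t27 'y' -> {0,2}, take 0 (0->0 ok)

0,2,0,2,0,0,0,0,0,2,1,2,1,1,1,2,1,1,2,0,0,2,0,2,0,0,0,0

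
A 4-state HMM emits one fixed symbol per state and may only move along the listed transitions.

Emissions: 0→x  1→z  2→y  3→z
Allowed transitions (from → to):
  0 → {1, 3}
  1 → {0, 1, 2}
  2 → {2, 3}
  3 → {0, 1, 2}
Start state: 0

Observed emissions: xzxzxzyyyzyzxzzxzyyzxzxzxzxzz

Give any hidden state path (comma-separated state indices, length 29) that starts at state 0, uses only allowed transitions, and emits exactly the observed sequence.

  0: obs=x cand={0} pick 0 [start]
  1: obs=z cand={1,3} pick 3 [0->3 ok]
  2: obs=x cand={0} pick 0 [3->0 ok]
  3: obs=z cand={1,3} pick 1 [0->1 ok]
  4: obs=x cand={0} pick 0 [1->0 ok]
  5: obs=z cand={1,3} pick 1 [0->1 ok]
  6: obs=y cand={2} pick 2 [1->2 ok]
  7: obs=y cand={2} pick 2 [2->2 ok]
  8: obs=y cand={2} pick 2 [2->2 ok]
  9: obs=z cand={1,3} pick 3 [2->3 ok]
  10: obs=y cand={2} pick 2 [3->2 ok]
  11: obs=z cand={1,3} pick 3 [2->3 ok]
  12: obs=x cand={0} pick 0 [3->0 ok]
  13: obs=z cand={1,3} pick 3 [0->3 ok]
  14: obs=z cand={1,3} pick 1 [3->1 ok]
  15: obs=x cand={0} pick 0 [1->0 ok]
  16: obs=z cand={1,3} pick 1 [0->1 ok]
  17: obs=y cand={2} pick 2 [1->2 ok]
  18: obs=y cand={2} pick 2 [2->2 ok]
  19: obs=z cand={1,3} pick 3 [2->3 ok]
  20: obs=x cand={0} pick 0 [3->0 ok]
  21: obs=z cand={1,3} pick 3 [0->3 ok]
  22: obs=x cand={0} pick 0 [3->0 ok]
  23: obs=z cand={1,3} pick 3 [0->3 ok]
  24: obs=x cand={0} pick 0 [3->0 ok]
  25: obs=z cand={1,3} pick 1 [0->1 ok]
  26: obs=x cand={0} pick 0 [1->0 ok]
  27: obs=z cand={1,3} pick 3 [0->3 ok]
  28: obs=z cand={1,3} pick 1 [3->1 ok]

0,3,0,1,0,1,2,2,2,3,2,3,0,3,1,0,1,2,2,3,0,3,0,3,0,1,0,3,1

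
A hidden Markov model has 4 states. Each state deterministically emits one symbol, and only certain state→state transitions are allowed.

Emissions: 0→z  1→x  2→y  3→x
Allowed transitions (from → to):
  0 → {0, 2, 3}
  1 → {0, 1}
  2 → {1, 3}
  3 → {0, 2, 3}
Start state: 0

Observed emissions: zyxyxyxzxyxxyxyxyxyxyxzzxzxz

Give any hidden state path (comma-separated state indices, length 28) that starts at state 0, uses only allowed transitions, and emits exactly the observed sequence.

  pos 0: z in {0}, choose 0; start
  pos 1: y in {2}, choose 2; 0->2 ok
  pos 2: x in {1,3}, choose 3; 2->3 ok
  pos 3: y in {2}, choose 2; 3->2 ok
  pos 4: x in {1,3}, choose 3; 2->3 ok
  pos 5: y in {2}, choose 2; 3->2 ok
  pos 6: x in {1,3}, choose 3; 2->3 ok
  pos 7: z in {0}, choose 0; 3->0 ok
  pos 8: x in {1,3}, choose 3; 0->3 ok
  pos 9: y in {2}, choose 2; 3->2 ok
  pos 10: x in {1,3}, choose 3; 2->3 ok
  pos 11: x in {1,3}, choose 3; 3->3 ok
  pos 12: y in {2}, choose 2; 3->2 ok
  pos 13: x in {1,3}, choose 3; 2->3 ok
  pos 14: y in {2}, choose 2; 3->2 ok
  pos 15: x in {1,3}, choose 3; 2->3 ok
  pos 16: y in {2}, choose 2; 3->2 ok
  pos 17: x in {1,3}, choose 3; 2->3 ok
  pos 18: y in {2}, choose 2; 3->2 ok
  pos 19: x in {1,3}, choose 3; 2->3 ok
  pos 20: y in {2}, choose 2; 3->2 ok
  pos 21: x in {1,3}, choose 1; 2->1 ok
  pos 22: z in {0}, choose 0; 1->0 ok
  pos 23: z in {0}, choose 0; 0->0 ok
  pos 24: x in {1,3}, choose 3; 0->3 ok
  pos 25: z in {0}, choose 0; 3->0 ok
  pos 26: x in {1,3}, choose 3; 0->3 ok
  pos 27: z in {0}, choose 0; 3->0 ok

0,2,3,2,3,2,3,0,3,2,3,3,2,3,2,3,2,3,2,3,2,1,0,0,3,0,3,0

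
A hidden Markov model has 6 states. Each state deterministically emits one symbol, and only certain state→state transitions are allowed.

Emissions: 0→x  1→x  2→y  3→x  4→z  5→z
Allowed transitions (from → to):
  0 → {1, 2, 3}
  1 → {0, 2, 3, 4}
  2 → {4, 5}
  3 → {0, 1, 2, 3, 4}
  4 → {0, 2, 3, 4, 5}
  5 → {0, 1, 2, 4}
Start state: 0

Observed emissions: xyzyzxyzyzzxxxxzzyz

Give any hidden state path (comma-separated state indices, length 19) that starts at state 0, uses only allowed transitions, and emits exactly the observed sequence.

  t0 'x' -> {0,1,3}, take 0 (start)
  t1 'y' -> {2}, take 2 (0->2 ok)
  t2 'z' -> {4,5}, take 5 (2->5 ok)
  t3 'y' -> {2}, take 2 (5->2 ok)
  t4 'z' -> {4,5}, take 5 (2->5 ok)
  t5 'x' -> {0,1,3}, take 0 (5->0 ok)
  t6 'y' -> {2}, take 2 (0->2 ok)
  t7 'z' -> {4,5}, take 5 (2->5 ok)
  t8 'y' -> {2}, take 2 (5->2 ok)
  t9 'z' -> {4,5}, take 5 (2->5 ok)
  t10 'z' -> {4,5}, take 4 (5->4 ok)
  t11 'x' -> {0,1,3}, take 3 (4->3 ok)
  t12 'x' -> {0,1,3}, take 0 (3->0 ok)
  t13 'x' -> {0,1,3}, take 3 (0->3 ok)
  t14 'x' -> {0,1,3}, take 1 (3->1 ok)
  t15 'z' -> {4,5}, take 4 (1->4 ok)
  t16 'z' -> {4,5}, take 4 (4->4 ok)
  t17 'y' -> {2}, take 2 (4->2 ok)
  t18 'z' -> {4,5}, take 5 (2->5 ok)

0,2,5,2,5,0,2,5,2,5,4,3,0,3,1,4,4,2,5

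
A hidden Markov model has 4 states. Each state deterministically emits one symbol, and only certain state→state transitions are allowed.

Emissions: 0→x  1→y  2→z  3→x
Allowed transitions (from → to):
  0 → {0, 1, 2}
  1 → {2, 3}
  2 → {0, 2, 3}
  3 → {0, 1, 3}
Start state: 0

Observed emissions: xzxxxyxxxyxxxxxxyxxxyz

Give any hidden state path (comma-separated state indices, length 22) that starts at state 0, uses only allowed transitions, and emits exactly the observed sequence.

  [0] x  {0,3}  => 0  start
  [1] z  {2}  => 2  0->2 ok
  [2] x  {0,3}  => 3  2->3 ok
  [3] x  {0,3}  => 3  3->3 ok
  [4] x  {0,3}  => 0  3->0 ok
  [5] y  {1}  => 1  0->1 ok
  [6] x  {0,3}  => 3  1->3 ok
  [7] x  {0,3}  => 3  3->3 ok
  [8] x  {0,3}  => 0  3->0 ok
  [9] y  {1}  => 1  0->1 ok
  [10] x  {0,3}  => 3  1->3 ok
  [11] x  {0,3}  => 3  3->3 ok
  [12] x  {0,3}  => 3  3->3 ok
  [13] x  {0,3}  => 3  3->3 ok
  [14] x  {0,3}  => 0  3->0 ok
  [15] x  {0,3}  => 0  0->0 ok
  [16] y  {1}  => 1  0->1 ok
  [17] x  {0,3}  => 3  1->3 ok
  [18] x  {0,3}  => 3  3->3 ok
  [19] x  {0,3}  => 0  3->0 ok
  [20] y  {1}  => 1  0->1 ok
  [21] z  {2}  => 2  1->2 ok

0,2,3,3,0,1,3,3,0,1,3,3,3,3,0,0,1,3,3,0,1,2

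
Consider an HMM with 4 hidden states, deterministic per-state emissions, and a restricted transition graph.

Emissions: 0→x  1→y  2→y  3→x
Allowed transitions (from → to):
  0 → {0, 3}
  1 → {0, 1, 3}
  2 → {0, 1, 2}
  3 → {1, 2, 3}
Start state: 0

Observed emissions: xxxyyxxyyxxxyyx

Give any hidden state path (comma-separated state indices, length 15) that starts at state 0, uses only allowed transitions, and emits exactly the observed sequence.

  0: obs=x cand={0,3} pick 0 [start]
  1: obs=x cand={0,3} pick 0 [0->0 ok]
  2: obs=x cand={0,3} pick 3 [0->3 ok]
  3: obs=y cand={1,2} pick 2 [3->2 ok]
  4: obs=y cand={1,2} pick 1 [2->1 ok]
  5: obs=x cand={0,3} pick 0 [1->0 ok]
  6: obs=x cand={0,3} pick 3 [0->3 ok]
  7: obs=y cand={1,2} pick 1 [3->1 ok]
  8: obs=y cand={1,2} pick 1 [1->1 ok]
  9: obs=x cand={0,3} pick 3 [1->3 ok]
  10: obs=x cand={0,3} pick 3 [3->3 ok]
  11: obs=x cand={0,3} pick 3 [3->3 ok]
  12: obs=y cand={1,2} pick 1 [3->1 ok]
  13: obs=y cand={1,2} pick 1 [1->1 ok]
  14: obs=x cand={0,3} pick 3 [1->3 ok]

0,0,3,2,1,0,3,1,1,3,3,3,1,1,3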